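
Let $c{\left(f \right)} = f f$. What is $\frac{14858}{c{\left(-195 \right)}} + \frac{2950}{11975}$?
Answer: $\frac{11603932}{18213975} \approx 0.63709$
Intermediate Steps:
$c{\left(f \right)} = f^{2}$
$\frac{14858}{c{\left(-195 \right)}} + \frac{2950}{11975} = \frac{14858}{\left(-195\right)^{2}} + \frac{2950}{11975} = \frac{14858}{38025} + 2950 \cdot \frac{1}{11975} = 14858 \cdot \frac{1}{38025} + \frac{118}{479} = \frac{14858}{38025} + \frac{118}{479} = \frac{11603932}{18213975}$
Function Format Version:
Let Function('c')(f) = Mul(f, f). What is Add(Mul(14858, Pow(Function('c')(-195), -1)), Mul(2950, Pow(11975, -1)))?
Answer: Rational(11603932, 18213975) ≈ 0.63709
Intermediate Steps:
Function('c')(f) = Pow(f, 2)
Add(Mul(14858, Pow(Function('c')(-195), -1)), Mul(2950, Pow(11975, -1))) = Add(Mul(14858, Pow(Pow(-195, 2), -1)), Mul(2950, Pow(11975, -1))) = Add(Mul(14858, Pow(38025, -1)), Mul(2950, Rational(1, 11975))) = Add(Mul(14858, Rational(1, 38025)), Rational(118, 479)) = Add(Rational(14858, 38025), Rational(118, 479)) = Rational(11603932, 18213975)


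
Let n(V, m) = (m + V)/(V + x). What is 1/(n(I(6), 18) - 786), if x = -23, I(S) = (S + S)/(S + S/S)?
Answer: -149/117252 ≈ -0.0012708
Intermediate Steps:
I(S) = 2*S/(1 + S) (I(S) = (2*S)/(S + 1) = (2*S)/(1 + S) = 2*S/(1 + S))
n(V, m) = (V + m)/(-23 + V) (n(V, m) = (m + V)/(V - 23) = (V + m)/(-23 + V))
1/(n(I(6), 18) - 786) = 1/((2*6/(1 + 6) + 18)/(-23 + 2*6/(1 + 6)) - 786) = 1/((2*6/7 + 18)/(-23 + 2*6/7) - 786) = 1/((2*6*(⅐) + 18)/(-23 + 2*6*(⅐)) - 786) = 1/((12/7 + 18)/(-23 + 12/7) - 786) = 1/((138/7)/(-149/7) - 786) = 1/(-7/149*138/7 - 786) = 1/(-138/149 - 786) = 1/(-117252/149) = -149/117252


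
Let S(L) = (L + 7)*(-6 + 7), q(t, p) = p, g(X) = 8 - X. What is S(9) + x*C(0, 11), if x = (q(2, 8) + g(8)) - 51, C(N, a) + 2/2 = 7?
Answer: -242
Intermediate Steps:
C(N, a) = 6 (C(N, a) = -1 + 7 = 6)
S(L) = 7 + L (S(L) = (7 + L)*1 = 7 + L)
x = -43 (x = (8 + (8 - 1*8)) - 51 = (8 + (8 - 8)) - 51 = (8 + 0) - 51 = 8 - 51 = -43)
S(9) + x*C(0, 11) = (7 + 9) - 43*6 = 16 - 258 = -242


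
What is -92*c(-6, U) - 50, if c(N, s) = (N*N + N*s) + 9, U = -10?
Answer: -9710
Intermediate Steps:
c(N, s) = 9 + N**2 + N*s (c(N, s) = (N**2 + N*s) + 9 = 9 + N**2 + N*s)
-92*c(-6, U) - 50 = -92*(9 + (-6)**2 - 6*(-10)) - 50 = -92*(9 + 36 + 60) - 50 = -92*105 - 50 = -9660 - 50 = -9710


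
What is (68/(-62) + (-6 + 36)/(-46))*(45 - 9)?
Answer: -44892/713 ≈ -62.962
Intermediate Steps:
(68/(-62) + (-6 + 36)/(-46))*(45 - 9) = (68*(-1/62) + 30*(-1/46))*36 = (-34/31 - 15/23)*36 = -1247/713*36 = -44892/713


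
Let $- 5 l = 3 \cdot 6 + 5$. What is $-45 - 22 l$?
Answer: $\frac{281}{5} \approx 56.2$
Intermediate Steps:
$l = - \frac{23}{5}$ ($l = - \frac{3 \cdot 6 + 5}{5} = - \frac{18 + 5}{5} = \left(- \frac{1}{5}\right) 23 = - \frac{23}{5} \approx -4.6$)
$-45 - 22 l = -45 - - \frac{506}{5} = -45 + \frac{506}{5} = \frac{281}{5}$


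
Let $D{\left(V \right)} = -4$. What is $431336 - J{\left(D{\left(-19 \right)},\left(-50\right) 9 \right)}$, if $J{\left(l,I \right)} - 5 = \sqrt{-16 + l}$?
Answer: $431331 - 2 i \sqrt{5} \approx 4.3133 \cdot 10^{5} - 4.4721 i$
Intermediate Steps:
$J{\left(l,I \right)} = 5 + \sqrt{-16 + l}$
$431336 - J{\left(D{\left(-19 \right)},\left(-50\right) 9 \right)} = 431336 - \left(5 + \sqrt{-16 - 4}\right) = 431336 - \left(5 + \sqrt{-20}\right) = 431336 - \left(5 + 2 i \sqrt{5}\right) = 431331 - 2 i \sqrt{5}$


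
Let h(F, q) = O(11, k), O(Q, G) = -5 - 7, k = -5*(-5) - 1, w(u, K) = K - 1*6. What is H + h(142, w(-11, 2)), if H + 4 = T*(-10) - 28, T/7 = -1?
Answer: 26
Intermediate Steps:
T = -7 (T = 7*(-1) = -7)
w(u, K) = -6 + K (w(u, K) = K - 6 = -6 + K)
k = 24 (k = 25 - 1 = 24)
O(Q, G) = -12
h(F, q) = -12
H = 38 (H = -4 + (-7*(-10) - 28) = -4 + (70 - 28) = -4 + 42 = 38)
H + h(142, w(-11, 2)) = 38 - 12 = 26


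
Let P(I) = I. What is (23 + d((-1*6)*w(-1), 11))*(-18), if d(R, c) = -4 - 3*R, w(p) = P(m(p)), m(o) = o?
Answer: -18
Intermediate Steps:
w(p) = p
(23 + d((-1*6)*w(-1), 11))*(-18) = (23 + (-4 - 3*(-1*6)*(-1)))*(-18) = (23 + (-4 - (-18)*(-1)))*(-18) = (23 + (-4 - 3*6))*(-18) = (23 + (-4 - 18))*(-18) = (23 - 22)*(-18) = 1*(-18) = -18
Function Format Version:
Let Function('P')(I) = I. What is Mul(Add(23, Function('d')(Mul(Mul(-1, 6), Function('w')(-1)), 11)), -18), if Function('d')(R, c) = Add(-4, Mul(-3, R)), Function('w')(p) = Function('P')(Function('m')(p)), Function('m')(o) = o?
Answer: -18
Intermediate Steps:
Function('w')(p) = p
Mul(Add(23, Function('d')(Mul(Mul(-1, 6), Function('w')(-1)), 11)), -18) = Mul(Add(23, Add(-4, Mul(-3, Mul(Mul(-1, 6), -1)))), -18) = Mul(Add(23, Add(-4, Mul(-3, Mul(-6, -1)))), -18) = Mul(Add(23, Add(-4, Mul(-3, 6))), -18) = Mul(Add(23, Add(-4, -18)), -18) = Mul(Add(23, -22), -18) = Mul(1, -18) = -18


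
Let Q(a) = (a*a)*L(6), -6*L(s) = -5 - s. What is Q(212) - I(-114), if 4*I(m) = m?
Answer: 494555/6 ≈ 82426.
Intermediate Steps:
L(s) = ⅚ + s/6 (L(s) = -(-5 - s)/6 = ⅚ + s/6)
I(m) = m/4
Q(a) = 11*a²/6 (Q(a) = (a*a)*(⅚ + (⅙)*6) = a²*(⅚ + 1) = a²*(11/6) = 11*a²/6)
Q(212) - I(-114) = (11/6)*212² - (-114)/4 = (11/6)*44944 - 1*(-57/2) = 247192/3 + 57/2 = 494555/6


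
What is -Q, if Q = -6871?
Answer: 6871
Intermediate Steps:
-Q = -1*(-6871) = 6871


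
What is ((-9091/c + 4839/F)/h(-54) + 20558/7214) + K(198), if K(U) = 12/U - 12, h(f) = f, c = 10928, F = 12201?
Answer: -864787971526027/95224224842208 ≈ -9.0816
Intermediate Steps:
K(U) = -12 + 12/U
((-9091/c + 4839/F)/h(-54) + 20558/7214) + K(198) = ((-9091/10928 + 4839/12201)/(-54) + 20558/7214) + (-12 + 12/198) = ((-9091*1/10928 + 4839*(1/12201))*(-1/54) + 20558*(1/7214)) + (-12 + 12*(1/198)) = ((-9091/10928 + 1613/4067)*(-1/54) + 10279/3607) + (-12 + 2/33) = (-19346233/44444176*(-1/54) + 10279/3607) - 394/33 = (19346233/2399985504 + 10279/3607) - 394/33 = 24739232858047/8656747712928 - 394/33 = -864787971526027/95224224842208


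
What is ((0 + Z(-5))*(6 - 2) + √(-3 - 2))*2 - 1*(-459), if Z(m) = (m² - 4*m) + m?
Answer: 779 + 2*I*√5 ≈ 779.0 + 4.4721*I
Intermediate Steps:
Z(m) = m² - 3*m
((0 + Z(-5))*(6 - 2) + √(-3 - 2))*2 - 1*(-459) = ((0 - 5*(-3 - 5))*(6 - 2) + √(-3 - 2))*2 - 1*(-459) = ((0 - 5*(-8))*4 + √(-5))*2 + 459 = ((0 + 40)*4 + I*√5)*2 + 459 = (40*4 + I*√5)*2 + 459 = (160 + I*√5)*2 + 459 = (320 + 2*I*√5) + 459 = 779 + 2*I*√5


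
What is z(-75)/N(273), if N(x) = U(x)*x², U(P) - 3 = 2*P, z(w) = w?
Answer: -25/13638807 ≈ -1.8330e-6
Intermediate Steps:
U(P) = 3 + 2*P
N(x) = x²*(3 + 2*x) (N(x) = (3 + 2*x)*x² = x²*(3 + 2*x))
z(-75)/N(273) = -75*1/(74529*(3 + 2*273)) = -75*1/(74529*(3 + 546)) = -75/(74529*549) = -75/40916421 = -75*1/40916421 = -25/13638807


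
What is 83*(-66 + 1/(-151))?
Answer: -827261/151 ≈ -5478.5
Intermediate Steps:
83*(-66 + 1/(-151)) = 83*(-66 - 1/151) = 83*(-9967/151) = -827261/151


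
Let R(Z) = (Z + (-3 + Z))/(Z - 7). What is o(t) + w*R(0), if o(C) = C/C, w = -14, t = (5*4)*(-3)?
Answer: -5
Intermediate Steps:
t = -60 (t = 20*(-3) = -60)
R(Z) = (-3 + 2*Z)/(-7 + Z)
o(C) = 1
o(t) + w*R(0) = 1 - 14*(-3 + 2*0)/(-7 + 0) = 1 - 14*(-3 + 0)/(-7) = 1 - (-2)*(-3) = 1 - 14*3/7 = 1 - 6 = -5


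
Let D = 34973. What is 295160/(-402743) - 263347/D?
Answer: -60396363/7309357 ≈ -8.2629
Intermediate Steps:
295160/(-402743) - 263347/D = 295160/(-402743) - 263347/34973 = 295160*(-1/402743) - 263347*1/34973 = -6280/8569 - 263347/34973 = -60396363/7309357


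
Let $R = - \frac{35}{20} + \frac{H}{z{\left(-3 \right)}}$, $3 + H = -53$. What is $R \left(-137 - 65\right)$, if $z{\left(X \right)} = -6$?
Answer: $- \frac{9191}{6} \approx -1531.8$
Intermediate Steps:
$H = -56$ ($H = -3 - 53 = -56$)
$R = \frac{91}{12}$ ($R = - \frac{35}{20} - \frac{56}{-6} = \left(-35\right) \frac{1}{20} - - \frac{28}{3} = - \frac{7}{4} + \frac{28}{3} = \frac{91}{12} \approx 7.5833$)
$R \left(-137 - 65\right) = \frac{91 \left(-137 - 65\right)}{12} = \frac{91}{12} \left(-202\right) = - \frac{9191}{6}$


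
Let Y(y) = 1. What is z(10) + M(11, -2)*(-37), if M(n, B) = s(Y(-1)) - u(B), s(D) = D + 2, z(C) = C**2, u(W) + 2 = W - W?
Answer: -85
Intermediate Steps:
u(W) = -2 (u(W) = -2 + (W - W) = -2 + 0 = -2)
s(D) = 2 + D
M(n, B) = 5 (M(n, B) = (2 + 1) - 1*(-2) = 3 + 2 = 5)
z(10) + M(11, -2)*(-37) = 10**2 + 5*(-37) = 100 - 185 = -85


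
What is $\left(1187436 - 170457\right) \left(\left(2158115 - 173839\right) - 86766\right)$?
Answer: $1929727822290$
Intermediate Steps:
$\left(1187436 - 170457\right) \left(\left(2158115 - 173839\right) - 86766\right) = 1016979 \left(\left(2158115 - 173839\right) - 86766\right) = 1016979 \left(1984276 - 86766\right) = 1016979 \cdot 1897510 = 1929727822290$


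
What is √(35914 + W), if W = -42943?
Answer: 3*I*√781 ≈ 83.839*I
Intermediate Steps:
√(35914 + W) = √(35914 - 42943) = √(-7029) = 3*I*√781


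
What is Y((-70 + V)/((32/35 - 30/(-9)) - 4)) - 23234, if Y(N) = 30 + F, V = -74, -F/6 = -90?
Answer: -22664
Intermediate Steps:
F = 540 (F = -6*(-90) = 540)
Y(N) = 570 (Y(N) = 30 + 540 = 570)
Y((-70 + V)/((32/35 - 30/(-9)) - 4)) - 23234 = 570 - 23234 = -22664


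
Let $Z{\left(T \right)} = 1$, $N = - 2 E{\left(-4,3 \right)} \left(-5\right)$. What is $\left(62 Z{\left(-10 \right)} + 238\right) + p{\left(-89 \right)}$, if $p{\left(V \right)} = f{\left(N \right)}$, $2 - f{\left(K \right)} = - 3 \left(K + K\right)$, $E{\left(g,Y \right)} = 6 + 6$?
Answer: $1022$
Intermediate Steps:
$E{\left(g,Y \right)} = 12$
$N = 120$ ($N = \left(-2\right) 12 \left(-5\right) = \left(-24\right) \left(-5\right) = 120$)
$f{\left(K \right)} = 2 + 6 K$ ($f{\left(K \right)} = 2 - - 3 \left(K + K\right) = 2 - - 3 \cdot 2 K = 2 - - 6 K = 2 + 6 K$)
$p{\left(V \right)} = 722$ ($p{\left(V \right)} = 2 + 6 \cdot 120 = 2 + 720 = 722$)
$\left(62 Z{\left(-10 \right)} + 238\right) + p{\left(-89 \right)} = \left(62 \cdot 1 + 238\right) + 722 = \left(62 + 238\right) + 722 = 300 + 722 = 1022$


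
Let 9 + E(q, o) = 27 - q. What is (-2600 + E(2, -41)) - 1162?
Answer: -3746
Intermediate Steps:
E(q, o) = 18 - q (E(q, o) = -9 + (27 - q) = 18 - q)
(-2600 + E(2, -41)) - 1162 = (-2600 + (18 - 1*2)) - 1162 = (-2600 + (18 - 2)) - 1162 = (-2600 + 16) - 1162 = -2584 - 1162 = -3746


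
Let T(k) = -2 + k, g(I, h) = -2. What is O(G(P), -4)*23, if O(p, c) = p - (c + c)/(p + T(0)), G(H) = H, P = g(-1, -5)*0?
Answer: -92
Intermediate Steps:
P = 0 (P = -2*0 = 0)
O(p, c) = p - 2*c/(-2 + p) (O(p, c) = p - (c + c)/(p + (-2 + 0)) = p - 2*c/(p - 2) = p - 2*c/(-2 + p))
O(G(P), -4)*23 = ((0² - 2*(-4) - 2*0)/(-2 + 0))*23 = ((0 + 8 + 0)/(-2))*23 = -½*8*23 = -4*23 = -92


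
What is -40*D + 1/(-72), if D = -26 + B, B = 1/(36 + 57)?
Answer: 2320289/2232 ≈ 1039.6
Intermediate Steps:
B = 1/93 ≈ 0.010753
D = -2417/93 (D = -26 + 1/93 = -2417/93 ≈ -25.989)
-40*D + 1/(-72) = -40*(-2417/93) + 1/(-72) = 96680/93 - 1/72 = 2320289/2232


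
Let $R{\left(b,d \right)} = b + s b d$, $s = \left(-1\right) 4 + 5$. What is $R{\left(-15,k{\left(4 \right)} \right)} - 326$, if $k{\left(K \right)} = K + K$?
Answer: $-461$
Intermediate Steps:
$k{\left(K \right)} = 2 K$
$s = 1$ ($s = -4 + 5 = 1$)
$R{\left(b,d \right)} = b + b d$ ($R{\left(b,d \right)} = b + 1 b d = b + b d$)
$R{\left(-15,k{\left(4 \right)} \right)} - 326 = - 15 \left(1 + 2 \cdot 4\right) - 326 = - 15 \left(1 + 8\right) - 326 = \left(-15\right) 9 - 326 = -135 - 326 = -461$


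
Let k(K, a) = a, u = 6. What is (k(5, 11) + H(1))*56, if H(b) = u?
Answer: 952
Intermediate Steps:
H(b) = 6
(k(5, 11) + H(1))*56 = (11 + 6)*56 = 17*56 = 952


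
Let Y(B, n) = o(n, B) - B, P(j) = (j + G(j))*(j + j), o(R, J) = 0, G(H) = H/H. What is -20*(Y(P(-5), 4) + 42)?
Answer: -40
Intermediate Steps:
G(H) = 1
P(j) = 2*j*(1 + j) (P(j) = (j + 1)*(j + j) = (1 + j)*(2*j) = 2*j*(1 + j))
Y(B, n) = -B (Y(B, n) = 0 - B = -B)
-20*(Y(P(-5), 4) + 42) = -20*(-2*(-5)*(1 - 5) + 42) = -20*(-2*(-5)*(-4) + 42) = -20*(-1*40 + 42) = -20*(-40 + 42) = -20*2 = -40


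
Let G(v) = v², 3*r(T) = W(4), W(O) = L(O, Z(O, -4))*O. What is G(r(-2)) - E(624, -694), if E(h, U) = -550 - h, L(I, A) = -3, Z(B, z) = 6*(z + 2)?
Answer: 1190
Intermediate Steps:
Z(B, z) = 12 + 6*z (Z(B, z) = 6*(2 + z) = 12 + 6*z)
W(O) = -3*O
r(T) = -4 (r(T) = (-3*4)/3 = (⅓)*(-12) = -4)
G(r(-2)) - E(624, -694) = (-4)² - (-550 - 1*624) = 16 - (-550 - 624) = 16 - 1*(-1174) = 16 + 1174 = 1190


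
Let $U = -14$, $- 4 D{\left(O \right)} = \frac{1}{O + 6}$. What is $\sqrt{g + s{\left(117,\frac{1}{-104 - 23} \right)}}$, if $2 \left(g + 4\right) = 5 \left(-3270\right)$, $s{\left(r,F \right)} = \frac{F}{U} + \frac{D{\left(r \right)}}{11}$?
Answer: $\frac{i \sqrt{47332483764739635}}{2405634} \approx 90.438 i$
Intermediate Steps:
$D{\left(O \right)} = - \frac{1}{4 \left(6 + O\right)}$ ($D{\left(O \right)} = - \frac{1}{4 \left(O + 6\right)} = - \frac{1}{4 \left(6 + O\right)}$)
$s{\left(r,F \right)} = - \frac{1}{11 \left(24 + 4 r\right)} - \frac{F}{14}$ ($s{\left(r,F \right)} = \frac{F}{-14} + \frac{\left(-1\right) \frac{1}{24 + 4 r}}{11} = F \left(- \frac{1}{14}\right) + - \frac{1}{24 + 4 r} \frac{1}{11} = - \frac{F}{14} - \frac{1}{11 \left(24 + 4 r\right)} = - \frac{1}{11 \left(24 + 4 r\right)} - \frac{F}{14}$)
$g = -8179$ ($g = -4 + \frac{5 \left(-3270\right)}{2} = -4 + \frac{1}{2} \left(-16350\right) = -4 - 8175 = -8179$)
$\sqrt{g + s{\left(117,\frac{1}{-104 - 23} \right)}} = \sqrt{-8179 + \frac{-7 - \frac{22 \left(6 + 117\right)}{-104 - 23}}{308 \left(6 + 117\right)}} = \sqrt{-8179 + \frac{-7 - 22 \frac{1}{-127} \cdot 123}{308 \cdot 123}} = \sqrt{-8179 + \frac{1}{308} \cdot \frac{1}{123} \left(-7 - \left(- \frac{22}{127}\right) 123\right)} = \sqrt{-8179 + \frac{1}{308} \cdot \frac{1}{123} \left(-7 + \frac{2706}{127}\right)} = \sqrt{-8179 + \frac{1}{308} \cdot \frac{1}{123} \cdot \frac{1817}{127}} = \sqrt{-8179 + \frac{1817}{4811268}} = \sqrt{- \frac{39351359155}{4811268}} = \frac{i \sqrt{47332483764739635}}{2405634}$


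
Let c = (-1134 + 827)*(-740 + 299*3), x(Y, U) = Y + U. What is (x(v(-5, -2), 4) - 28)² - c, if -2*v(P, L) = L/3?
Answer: 438832/9 ≈ 48759.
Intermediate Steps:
v(P, L) = -L/6 (v(P, L) = -L/(2*3) = -L/6)
x(Y, U) = U + Y
c = -48199 (c = -307*(-740 + 897) = -307*157 = -48199)
(x(v(-5, -2), 4) - 28)² - c = ((4 - ⅙*(-2)) - 28)² - 1*(-48199) = ((4 + ⅓) - 28)² + 48199 = (13/3 - 28)² + 48199 = (-71/3)² + 48199 = 5041/9 + 48199 = 438832/9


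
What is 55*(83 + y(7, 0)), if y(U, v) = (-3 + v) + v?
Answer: 4400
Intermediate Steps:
y(U, v) = -3 + 2*v
55*(83 + y(7, 0)) = 55*(83 + (-3 + 2*0)) = 55*(83 + (-3 + 0)) = 55*(83 - 3) = 55*80 = 4400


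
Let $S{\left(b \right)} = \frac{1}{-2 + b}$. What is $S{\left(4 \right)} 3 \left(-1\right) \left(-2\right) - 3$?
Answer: $0$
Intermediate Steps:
$S{\left(4 \right)} 3 \left(-1\right) \left(-2\right) - 3 = \frac{1}{-2 + 4} \cdot 3 \left(-1\right) \left(-2\right) - 3 = \frac{1}{2} \cdot 3 \left(-1\right) \left(-2\right) - 3 = \frac{3}{2} \left(-1\right) \left(-2\right) - 3 = \left(- \frac{3}{2}\right) \left(-2\right) - 3 = 3 - 3 = 0$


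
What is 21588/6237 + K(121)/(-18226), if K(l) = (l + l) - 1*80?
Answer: 9344107/2706561 ≈ 3.4524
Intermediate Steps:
K(l) = -80 + 2*l (K(l) = 2*l - 80 = -80 + 2*l)
21588/6237 + K(121)/(-18226) = 21588/6237 + (-80 + 2*121)/(-18226) = 21588*(1/6237) + (-80 + 242)*(-1/18226) = 1028/297 + 162*(-1/18226) = 1028/297 - 81/9113 = 9344107/2706561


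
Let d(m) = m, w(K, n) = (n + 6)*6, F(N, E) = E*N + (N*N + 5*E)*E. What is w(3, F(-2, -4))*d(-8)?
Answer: -3744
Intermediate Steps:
F(N, E) = E*N + E*(N² + 5*E) (F(N, E) = E*N + (N² + 5*E)*E = E*N + E*(N² + 5*E))
w(K, n) = 36 + 6*n (w(K, n) = (6 + n)*6 = 36 + 6*n)
w(3, F(-2, -4))*d(-8) = (36 + 6*(-4*(-2 + (-2)² + 5*(-4))))*(-8) = (36 + 6*(-4*(-2 + 4 - 20)))*(-8) = (36 + 6*(-4*(-18)))*(-8) = (36 + 6*72)*(-8) = (36 + 432)*(-8) = 468*(-8) = -3744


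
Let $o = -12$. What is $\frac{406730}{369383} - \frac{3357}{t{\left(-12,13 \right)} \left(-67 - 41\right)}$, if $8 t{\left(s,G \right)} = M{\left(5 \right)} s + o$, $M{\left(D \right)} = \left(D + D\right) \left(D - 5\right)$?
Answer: $- \frac{130458719}{6648894} \approx -19.621$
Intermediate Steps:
$M{\left(D \right)} = 2 D \left(-5 + D\right)$
$t{\left(s,G \right)} = - \frac{3}{2}$ ($t{\left(s,G \right)} = \frac{2 \cdot 5 \left(-5 + 5\right) s - 12}{8} = \frac{2 \cdot 5 \cdot 0 s - 12}{8} = \frac{0 s - 12}{8} = \frac{0 - 12}{8} = \frac{1}{8} \left(-12\right) = - \frac{3}{2}$)
$\frac{406730}{369383} - \frac{3357}{t{\left(-12,13 \right)} \left(-67 - 41\right)} = \frac{406730}{369383} - \frac{3357}{\left(- \frac{3}{2}\right) \left(-67 - 41\right)} = 406730 \cdot \frac{1}{369383} - \frac{3357}{\left(- \frac{3}{2}\right) \left(-108\right)} = \frac{406730}{369383} - \frac{3357}{162} = \frac{406730}{369383} - \frac{373}{18} = - \frac{130458719}{6648894}$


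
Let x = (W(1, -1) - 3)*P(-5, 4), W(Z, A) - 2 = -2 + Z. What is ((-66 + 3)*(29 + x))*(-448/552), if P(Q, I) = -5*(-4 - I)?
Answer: -59976/23 ≈ -2607.7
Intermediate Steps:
W(Z, A) = Z (W(Z, A) = 2 + (-2 + Z) = Z)
P(Q, I) = 20 + 5*I
x = -80 (x = (1 - 3)*(20 + 5*4) = -2*(20 + 20) = -2*40 = -80)
((-66 + 3)*(29 + x))*(-448/552) = ((-66 + 3)*(29 - 80))*(-448/552) = (-63*(-51))*(-448*1/552) = 3213*(-56/69) = -59976/23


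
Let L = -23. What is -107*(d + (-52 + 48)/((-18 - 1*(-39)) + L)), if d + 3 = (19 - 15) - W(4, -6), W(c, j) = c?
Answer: 107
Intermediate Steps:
d = -3 (d = -3 + ((19 - 15) - 1*4) = -3 + (4 - 4) = -3 + 0 = -3)
-107*(d + (-52 + 48)/((-18 - 1*(-39)) + L)) = -107*(-3 + (-52 + 48)/((-18 - 1*(-39)) - 23)) = -107*(-3 - 4/((-18 + 39) - 23)) = -107*(-3 - 4/(21 - 23)) = -107*(-3 - 4/(-2)) = -107*(-3 - 4*(-½)) = -107*(-3 + 2) = -107*(-1) = 107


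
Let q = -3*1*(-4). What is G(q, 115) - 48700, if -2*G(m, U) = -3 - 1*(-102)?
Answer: -97499/2 ≈ -48750.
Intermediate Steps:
q = 12 (q = -3*(-4) = 12)
G(m, U) = -99/2 (G(m, U) = -(-3 - 1*(-102))/2 = -(-3 + 102)/2 = -½*99 = -99/2)
G(q, 115) - 48700 = -99/2 - 48700 = -97499/2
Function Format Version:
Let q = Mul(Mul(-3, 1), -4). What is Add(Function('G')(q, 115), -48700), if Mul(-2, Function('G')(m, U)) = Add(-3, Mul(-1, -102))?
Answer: Rational(-97499, 2) ≈ -48750.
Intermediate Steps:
q = 12 (q = Mul(-3, -4) = 12)
Function('G')(m, U) = Rational(-99, 2) (Function('G')(m, U) = Mul(Rational(-1, 2), Add(-3, Mul(-1, -102))) = Mul(Rational(-1, 2), Add(-3, 102)) = Mul(Rational(-1, 2), 99) = Rational(-99, 2))
Add(Function('G')(q, 115), -48700) = Add(Rational(-99, 2), -48700) = Rational(-97499, 2)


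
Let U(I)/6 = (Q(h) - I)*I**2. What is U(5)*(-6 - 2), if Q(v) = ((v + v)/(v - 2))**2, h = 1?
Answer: 1200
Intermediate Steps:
Q(v) = 4*v**2/(-2 + v)**2 (Q(v) = ((2*v)/(-2 + v))**2 = (2*v/(-2 + v))**2 = 4*v**2/(-2 + v)**2)
U(I) = 6*I**2*(4 - I) (U(I) = 6*((4*1**2/(-2 + 1)**2 - I)*I**2) = 6*((4*1/(-1)**2 - I)*I**2) = 6*((4*1*1 - I)*I**2) = 6*((4 - I)*I**2) = 6*(I**2*(4 - I)) = 6*I**2*(4 - I))
U(5)*(-6 - 2) = (6*5**2*(4 - 1*5))*(-6 - 2) = (6*25*(4 - 5))*(-8) = (6*25*(-1))*(-8) = -150*(-8) = 1200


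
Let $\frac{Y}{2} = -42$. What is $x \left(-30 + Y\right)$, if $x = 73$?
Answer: $-8322$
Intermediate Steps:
$Y = -84$ ($Y = 2 \left(-42\right) = -84$)
$x \left(-30 + Y\right) = 73 \left(-30 - 84\right) = 73 \left(-114\right) = -8322$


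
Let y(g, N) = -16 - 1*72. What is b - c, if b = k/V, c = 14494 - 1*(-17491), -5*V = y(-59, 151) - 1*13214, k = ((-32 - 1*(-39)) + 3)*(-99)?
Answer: -23637190/739 ≈ -31985.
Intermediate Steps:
y(g, N) = -88 (y(g, N) = -16 - 72 = -88)
k = -990 (k = ((-32 + 39) + 3)*(-99) = (7 + 3)*(-99) = 10*(-99) = -990)
V = 13302/5 (V = -(-88 - 1*13214)/5 = -(-88 - 13214)/5 = -⅕*(-13302) = 13302/5 ≈ 2660.4)
c = 31985 (c = 14494 + 17491 = 31985)
b = -275/739 (b = -990/13302/5 = -990*5/13302 = -275/739 ≈ -0.37212)
b - c = -275/739 - 1*31985 = -275/739 - 31985 = -23637190/739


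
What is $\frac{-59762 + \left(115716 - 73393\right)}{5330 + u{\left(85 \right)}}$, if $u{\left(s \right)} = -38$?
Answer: $- \frac{5813}{1764} \approx -3.2954$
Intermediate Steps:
$\frac{-59762 + \left(115716 - 73393\right)}{5330 + u{\left(85 \right)}} = \frac{-59762 + \left(115716 - 73393\right)}{5330 - 38} = \frac{-59762 + 42323}{5292} = \left(-17439\right) \frac{1}{5292} = - \frac{5813}{1764}$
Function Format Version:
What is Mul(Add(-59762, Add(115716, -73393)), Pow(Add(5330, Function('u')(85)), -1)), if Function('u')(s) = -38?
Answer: Rational(-5813, 1764) ≈ -3.2954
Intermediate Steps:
Mul(Add(-59762, Add(115716, -73393)), Pow(Add(5330, Function('u')(85)), -1)) = Mul(Add(-59762, Add(115716, -73393)), Pow(Add(5330, -38), -1)) = Mul(Add(-59762, 42323), Pow(5292, -1)) = Mul(-17439, Rational(1, 5292)) = Rational(-5813, 1764)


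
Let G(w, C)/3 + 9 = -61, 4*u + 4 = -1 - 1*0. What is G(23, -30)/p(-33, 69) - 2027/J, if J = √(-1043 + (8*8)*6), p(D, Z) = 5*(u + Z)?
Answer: -168/271 + 2027*I*√659/659 ≈ -0.61993 + 78.961*I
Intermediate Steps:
u = -5/4 (u = -1 + (-1 - 1*0)/4 = -1 + (-1 + 0)/4 = -1 + (¼)*(-1) = -1 - ¼ = -5/4 ≈ -1.2500)
G(w, C) = -210 (G(w, C) = -27 + 3*(-61) = -27 - 183 = -210)
p(D, Z) = -25/4 + 5*Z (p(D, Z) = 5*(-5/4 + Z) = -25/4 + 5*Z)
J = I*√659 (J = √(-1043 + 64*6) = √(-1043 + 384) = √(-659) = I*√659 ≈ 25.671*I)
G(23, -30)/p(-33, 69) - 2027/J = -210/(-25/4 + 5*69) - 2027*(-I*√659/659) = -210/(-25/4 + 345) - (-2027)*I*√659/659 = -210/1355/4 + 2027*I*√659/659 = -210*4/1355 + 2027*I*√659/659 = -168/271 + 2027*I*√659/659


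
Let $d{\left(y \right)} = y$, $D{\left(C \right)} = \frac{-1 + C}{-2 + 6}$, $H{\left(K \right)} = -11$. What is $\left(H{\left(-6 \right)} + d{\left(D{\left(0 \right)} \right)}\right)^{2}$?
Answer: $\frac{2025}{16} \approx 126.56$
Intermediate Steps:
$D{\left(C \right)} = - \frac{1}{4} + \frac{C}{4}$ ($D{\left(C \right)} = \frac{-1 + C}{4} = \left(-1 + C\right) \frac{1}{4} = - \frac{1}{4} + \frac{C}{4}$)
$\left(H{\left(-6 \right)} + d{\left(D{\left(0 \right)} \right)}\right)^{2} = \left(-11 + \left(- \frac{1}{4} + \frac{1}{4} \cdot 0\right)\right)^{2} = \left(-11 + \left(- \frac{1}{4} + 0\right)\right)^{2} = \left(-11 - \frac{1}{4}\right)^{2} = \left(- \frac{45}{4}\right)^{2} = \frac{2025}{16}$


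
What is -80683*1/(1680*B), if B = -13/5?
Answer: 80683/4368 ≈ 18.471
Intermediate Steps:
B = -13/5 (B = -13*1/5 = -13/5 ≈ -2.6000)
-80683*1/(1680*B) = -80683/((42*40)*(-13/5)) = -80683/(1680*(-13/5)) = -80683/(-4368) = -80683*(-1/4368) = 80683/4368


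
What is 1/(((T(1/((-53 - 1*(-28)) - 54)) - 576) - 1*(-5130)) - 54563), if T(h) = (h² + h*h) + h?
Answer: -6241/312106246 ≈ -1.9996e-5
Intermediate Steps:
T(h) = h + 2*h² (T(h) = (h² + h²) + h = 2*h² + h = h + 2*h²)
1/(((T(1/((-53 - 1*(-28)) - 54)) - 576) - 1*(-5130)) - 54563) = 1/((((1 + 2/((-53 - 1*(-28)) - 54))/((-53 - 1*(-28)) - 54) - 576) - 1*(-5130)) - 54563) = 1/((((1 + 2/((-53 + 28) - 54))/((-53 + 28) - 54) - 576) + 5130) - 54563) = 1/((((1 + 2/(-25 - 54))/(-25 - 54) - 576) + 5130) - 54563) = 1/((((1 + 2/(-79))/(-79) - 576) + 5130) - 54563) = 1/(((-(1 + 2*(-1/79))/79 - 576) + 5130) - 54563) = 1/(((-(1 - 2/79)/79 - 576) + 5130) - 54563) = 1/(((-1/79*77/79 - 576) + 5130) - 54563) = 1/(((-77/6241 - 576) + 5130) - 54563) = 1/((-3594893/6241 + 5130) - 54563) = 1/(28421437/6241 - 54563) = 1/(-312106246/6241) = -6241/312106246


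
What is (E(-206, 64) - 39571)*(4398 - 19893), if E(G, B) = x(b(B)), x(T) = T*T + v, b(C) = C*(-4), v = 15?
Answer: -402560100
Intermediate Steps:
b(C) = -4*C
x(T) = 15 + T² (x(T) = T*T + 15 = T² + 15 = 15 + T²)
E(G, B) = 15 + 16*B² (E(G, B) = 15 + (-4*B)² = 15 + 16*B²)
(E(-206, 64) - 39571)*(4398 - 19893) = ((15 + 16*64²) - 39571)*(4398 - 19893) = ((15 + 16*4096) - 39571)*(-15495) = ((15 + 65536) - 39571)*(-15495) = (65551 - 39571)*(-15495) = 25980*(-15495) = -402560100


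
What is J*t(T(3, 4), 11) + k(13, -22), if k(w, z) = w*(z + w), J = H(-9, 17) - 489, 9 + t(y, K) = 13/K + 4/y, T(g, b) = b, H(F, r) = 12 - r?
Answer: 35763/11 ≈ 3251.2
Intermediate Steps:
t(y, K) = -9 + 4/y + 13/K (t(y, K) = -9 + (13/K + 4/y) = -9 + (4/y + 13/K) = -9 + 4/y + 13/K)
J = -494 (J = (12 - 1*17) - 489 = (12 - 17) - 489 = -5 - 489 = -494)
k(w, z) = w*(w + z)
J*t(T(3, 4), 11) + k(13, -22) = -494*(-9 + 4/4 + 13/11) + 13*(13 - 22) = -494*(-9 + 4*(¼) + 13*(1/11)) + 13*(-9) = -494*(-9 + 1 + 13/11) - 117 = -494*(-75/11) - 117 = 37050/11 - 117 = 35763/11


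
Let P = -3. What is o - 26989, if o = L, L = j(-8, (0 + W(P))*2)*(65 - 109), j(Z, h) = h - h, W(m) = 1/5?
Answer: -26989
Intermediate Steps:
W(m) = 1/5
j(Z, h) = 0
L = 0 (L = 0*(65 - 109) = 0*(-44) = 0)
o = 0
o - 26989 = 0 - 26989 = -26989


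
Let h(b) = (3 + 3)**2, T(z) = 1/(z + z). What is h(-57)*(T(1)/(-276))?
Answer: -3/46 ≈ -0.065217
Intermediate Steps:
T(z) = 1/(2*z)
h(b) = 36 (h(b) = 6**2 = 36)
h(-57)*(T(1)/(-276)) = 36*(((1/2)/1)/(-276)) = 36*(((1/2)*1)*(-1/276)) = 36*((1/2)*(-1/276)) = 36*(-1/552) = -3/46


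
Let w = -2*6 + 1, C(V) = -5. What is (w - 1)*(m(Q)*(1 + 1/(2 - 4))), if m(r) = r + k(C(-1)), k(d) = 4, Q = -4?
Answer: 0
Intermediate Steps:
m(r) = 4 + r (m(r) = r + 4 = 4 + r)
w = -11 (w = -12 + 1 = -11)
(w - 1)*(m(Q)*(1 + 1/(2 - 4))) = (-11 - 1)*((4 - 4)*(1 + 1/(2 - 4))) = -0*(1 + 1/(-2)) = -0*(1 - ½) = -0/2 = -12*0 = 0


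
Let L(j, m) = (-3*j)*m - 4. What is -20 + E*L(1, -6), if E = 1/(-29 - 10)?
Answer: -794/39 ≈ -20.359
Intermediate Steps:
L(j, m) = -4 - 3*j*m (L(j, m) = -3*j*m - 4 = -4 - 3*j*m)
E = -1/39 (E = 1/(-39) = -1/39 ≈ -0.025641)
-20 + E*L(1, -6) = -20 - (-4 - 3*1*(-6))/39 = -20 - (-4 + 18)/39 = -20 - 1/39*14 = -20 - 14/39 = -794/39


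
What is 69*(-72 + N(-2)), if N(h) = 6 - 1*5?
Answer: -4899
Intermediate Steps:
N(h) = 1 (N(h) = 6 - 5 = 1)
69*(-72 + N(-2)) = 69*(-72 + 1) = 69*(-71) = -4899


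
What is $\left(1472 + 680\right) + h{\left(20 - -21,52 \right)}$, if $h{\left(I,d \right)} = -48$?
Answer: $2104$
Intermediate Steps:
$\left(1472 + 680\right) + h{\left(20 - -21,52 \right)} = \left(1472 + 680\right) - 48 = 2152 - 48 = 2104$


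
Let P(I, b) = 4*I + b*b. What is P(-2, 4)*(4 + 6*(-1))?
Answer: -16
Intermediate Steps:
P(I, b) = b² + 4*I (P(I, b) = 4*I + b² = b² + 4*I)
P(-2, 4)*(4 + 6*(-1)) = (4² + 4*(-2))*(4 + 6*(-1)) = (16 - 8)*(4 - 6) = 8*(-2) = -16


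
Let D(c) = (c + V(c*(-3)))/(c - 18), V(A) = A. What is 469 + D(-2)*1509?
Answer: 836/5 ≈ 167.20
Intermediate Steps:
D(c) = -2*c/(-18 + c) (D(c) = (c + c*(-3))/(c - 18) = (c - 3*c)/(-18 + c) = (-2*c)/(-18 + c) = -2*c/(-18 + c))
469 + D(-2)*1509 = 469 - 2*(-2)/(-18 - 2)*1509 = 469 - 2*(-2)/(-20)*1509 = 469 - 2*(-2)*(-1/20)*1509 = 469 - ⅕*1509 = 469 - 1509/5 = 836/5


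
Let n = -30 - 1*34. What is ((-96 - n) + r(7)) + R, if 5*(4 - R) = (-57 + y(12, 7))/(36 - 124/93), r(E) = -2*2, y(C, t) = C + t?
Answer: -8263/260 ≈ -31.781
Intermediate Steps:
n = -64 (n = -30 - 34 = -64)
r(E) = -4
R = 1097/260 (R = 4 - (-57 + (12 + 7))/(5*(36 - 124/93)) = 4 - (-57 + 19)/(5*(36 - 124*1/93)) = 4 - (-38)/(5*(36 - 4/3)) = 4 - (-38)/(5*104/3) = 4 - (-38)*3/(5*104) = 4 - 1/5*(-57/52) = 4 + 57/260 = 1097/260 ≈ 4.2192)
((-96 - n) + r(7)) + R = ((-96 - 1*(-64)) - 4) + 1097/260 = ((-96 + 64) - 4) + 1097/260 = (-32 - 4) + 1097/260 = -36 + 1097/260 = -8263/260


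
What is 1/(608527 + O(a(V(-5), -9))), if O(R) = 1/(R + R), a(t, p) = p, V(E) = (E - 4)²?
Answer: 18/10953485 ≈ 1.6433e-6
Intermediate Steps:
V(E) = (-4 + E)²
O(R) = 1/(2*R)
1/(608527 + O(a(V(-5), -9))) = 1/(608527 + (½)/(-9)) = 1/(608527 + (½)*(-⅑)) = 1/(608527 - 1/18) = 1/(10953485/18) = 18/10953485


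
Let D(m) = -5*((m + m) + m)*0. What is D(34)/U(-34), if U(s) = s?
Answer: 0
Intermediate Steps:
D(m) = 0 (D(m) = -5*(2*m + m)*0 = -15*m*0 = 0)
D(34)/U(-34) = 0/(-34) = 0*(-1/34) = 0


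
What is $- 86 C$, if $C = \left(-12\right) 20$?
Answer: $20640$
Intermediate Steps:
$C = -240$
$- 86 C = \left(-86\right) \left(-240\right) = 20640$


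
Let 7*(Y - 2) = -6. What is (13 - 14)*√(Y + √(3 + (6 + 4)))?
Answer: -√(56 + 49*√13)/7 ≈ -2.1791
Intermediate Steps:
Y = 8/7 (Y = 2 + (⅐)*(-6) = 2 - 6/7 = 8/7 ≈ 1.1429)
(13 - 14)*√(Y + √(3 + (6 + 4))) = (13 - 14)*√(8/7 + √(3 + (6 + 4))) = -√(8/7 + √(3 + 10)) = -√(8/7 + √13)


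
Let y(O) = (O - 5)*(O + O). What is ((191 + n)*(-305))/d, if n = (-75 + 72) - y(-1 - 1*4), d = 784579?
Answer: -26840/784579 ≈ -0.034209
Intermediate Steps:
y(O) = 2*O*(-5 + O) (y(O) = (-5 + O)*(2*O) = 2*O*(-5 + O))
n = -103 (n = (-75 + 72) - 2*(-1 - 1*4)*(-5 + (-1 - 1*4)) = -3 - 2*(-1 - 4)*(-5 + (-1 - 4)) = -3 - 2*(-5)*(-5 - 5) = -3 - 2*(-5)*(-10) = -3 - 1*100 = -3 - 100 = -103)
((191 + n)*(-305))/d = ((191 - 103)*(-305))/784579 = (88*(-305))*(1/784579) = -26840*1/784579 = -26840/784579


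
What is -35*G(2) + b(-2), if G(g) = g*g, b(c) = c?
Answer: -142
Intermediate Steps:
G(g) = g**2
-35*G(2) + b(-2) = -35*2**2 - 2 = -35*4 - 2 = -140 - 2 = -142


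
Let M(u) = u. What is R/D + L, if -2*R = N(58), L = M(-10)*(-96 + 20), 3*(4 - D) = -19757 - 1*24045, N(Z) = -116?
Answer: 16649407/21907 ≈ 760.00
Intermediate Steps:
D = 43814/3 (D = 4 - (-19757 - 1*24045)/3 = 4 - (-19757 - 24045)/3 = 4 - ⅓*(-43802) = 4 + 43802/3 = 43814/3 ≈ 14605.)
L = 760 (L = -10*(-96 + 20) = -10*(-76) = 760)
R = 58 (R = -½*(-116) = 58)
R/D + L = 58/(43814/3) + 760 = 58*(3/43814) + 760 = 87/21907 + 760 = 16649407/21907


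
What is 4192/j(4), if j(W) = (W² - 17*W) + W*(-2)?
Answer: -1048/15 ≈ -69.867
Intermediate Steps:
j(W) = W² - 19*W (j(W) = (W² - 17*W) - 2*W = W² - 19*W)
4192/j(4) = 4192/((4*(-19 + 4))) = 4192/((4*(-15))) = 4192/(-60) = 4192*(-1/60) = -1048/15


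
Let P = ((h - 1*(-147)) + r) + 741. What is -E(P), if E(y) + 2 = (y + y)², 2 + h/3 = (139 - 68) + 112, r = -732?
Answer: -1954402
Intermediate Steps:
h = 543 (h = -6 + 3*((139 - 68) + 112) = -6 + 3*(71 + 112) = -6 + 3*183 = -6 + 549 = 543)
P = 699 (P = ((543 - 1*(-147)) - 732) + 741 = ((543 + 147) - 732) + 741 = (690 - 732) + 741 = -42 + 741 = 699)
E(y) = -2 + 4*y² (E(y) = -2 + (y + y)² = -2 + (2*y)² = -2 + 4*y²)
-E(P) = -(-2 + 4*699²) = -(-2 + 4*488601) = -(-2 + 1954404) = -1*1954402 = -1954402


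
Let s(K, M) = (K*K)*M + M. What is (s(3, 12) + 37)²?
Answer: 24649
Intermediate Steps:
s(K, M) = M + M*K² (s(K, M) = K²*M + M = M*K² + M = M + M*K²)
(s(3, 12) + 37)² = (12*(1 + 3²) + 37)² = (12*(1 + 9) + 37)² = (12*10 + 37)² = (120 + 37)² = 157² = 24649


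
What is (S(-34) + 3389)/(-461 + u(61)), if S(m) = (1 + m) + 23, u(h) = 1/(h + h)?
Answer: -412238/56241 ≈ -7.3298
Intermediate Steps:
u(h) = 1/(2*h)
S(m) = 24 + m
(S(-34) + 3389)/(-461 + u(61)) = ((24 - 34) + 3389)/(-461 + (½)/61) = (-10 + 3389)/(-461 + (½)*(1/61)) = 3379/(-461 + 1/122) = 3379/(-56241/122) = 3379*(-122/56241) = -412238/56241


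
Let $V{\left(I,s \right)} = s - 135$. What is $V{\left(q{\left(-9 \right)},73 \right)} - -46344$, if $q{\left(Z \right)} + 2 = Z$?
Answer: $46282$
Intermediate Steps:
$q{\left(Z \right)} = -2 + Z$
$V{\left(I,s \right)} = -135 + s$
$V{\left(q{\left(-9 \right)},73 \right)} - -46344 = \left(-135 + 73\right) - -46344 = -62 + 46344 = 46282$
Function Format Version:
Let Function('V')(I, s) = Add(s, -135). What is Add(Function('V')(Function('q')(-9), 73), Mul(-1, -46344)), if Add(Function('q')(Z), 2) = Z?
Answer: 46282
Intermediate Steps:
Function('q')(Z) = Add(-2, Z)
Function('V')(I, s) = Add(-135, s)
Add(Function('V')(Function('q')(-9), 73), Mul(-1, -46344)) = Add(Add(-135, 73), Mul(-1, -46344)) = Add(-62, 46344) = 46282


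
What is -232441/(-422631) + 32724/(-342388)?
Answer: 1494428006/3288722337 ≈ 0.45441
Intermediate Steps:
-232441/(-422631) + 32724/(-342388) = -232441*(-1/422631) + 32724*(-1/342388) = 21131/38421 - 8181/85597 = 1494428006/3288722337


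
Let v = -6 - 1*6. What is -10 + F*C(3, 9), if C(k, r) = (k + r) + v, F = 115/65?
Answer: -10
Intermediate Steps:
v = -12 (v = -6 - 6 = -12)
F = 23/13 (F = 115*(1/65) = 23/13 ≈ 1.7692)
C(k, r) = -12 + k + r (C(k, r) = (k + r) - 12 = -12 + k + r)
-10 + F*C(3, 9) = -10 + 23*(-12 + 3 + 9)/13 = -10 + (23/13)*0 = -10 + 0 = -10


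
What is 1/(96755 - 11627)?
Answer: 1/85128 ≈ 1.1747e-5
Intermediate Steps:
1/(96755 - 11627) = 1/85128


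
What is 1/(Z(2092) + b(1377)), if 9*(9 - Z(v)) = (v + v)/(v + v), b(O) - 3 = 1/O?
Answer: 1377/16372 ≈ 0.084107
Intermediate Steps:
b(O) = 3 + 1/O
Z(v) = 80/9 (Z(v) = 9 - (v + v)/(9*(v + v)) = 9 - 2*v/(9*(2*v)) = 9 - 2*v*1/(2*v)/9 = 9 - ⅑*1 = 9 - ⅑ = 80/9)
1/(Z(2092) + b(1377)) = 1/(80/9 + (3 + 1/1377)) = 1/(80/9 + 4132/1377) = 1/(16372/1377) = 1377/16372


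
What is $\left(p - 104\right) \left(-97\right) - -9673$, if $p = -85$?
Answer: $28006$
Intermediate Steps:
$\left(p - 104\right) \left(-97\right) - -9673 = \left(-85 - 104\right) \left(-97\right) - -9673 = \left(-189\right) \left(-97\right) + 9673 = 18333 + 9673 = 28006$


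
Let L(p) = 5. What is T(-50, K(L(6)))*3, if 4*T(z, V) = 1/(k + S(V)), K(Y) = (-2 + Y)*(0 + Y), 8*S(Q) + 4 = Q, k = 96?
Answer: 6/779 ≈ 0.0077022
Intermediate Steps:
S(Q) = -½ + Q/8
K(Y) = Y*(-2 + Y) (K(Y) = (-2 + Y)*Y = Y*(-2 + Y))
T(z, V) = 1/(4*(191/2 + V/8)) (T(z, V) = 1/(4*(96 + (-½ + V/8))) = 1/(4*(191/2 + V/8)))
T(-50, K(L(6)))*3 = (2/(764 + 5*(-2 + 5)))*3 = (2/(764 + 5*3))*3 = (2/(764 + 15))*3 = (2/779)*3 = 6/779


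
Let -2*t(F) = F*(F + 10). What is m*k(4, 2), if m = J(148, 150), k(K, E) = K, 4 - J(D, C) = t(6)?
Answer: 208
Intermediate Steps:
t(F) = -F*(10 + F)/2 (t(F) = -F*(F + 10)/2 = -F*(10 + F)/2)
J(D, C) = 52 (J(D, C) = 4 - (-1)*6*(10 + 6)/2 = 4 - (-1)*6*16/2 = 4 - 1*(-48) = 4 + 48 = 52)
m = 52
m*k(4, 2) = 52*4 = 208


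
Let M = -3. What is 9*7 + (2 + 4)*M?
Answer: 45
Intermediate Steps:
9*7 + (2 + 4)*M = 9*7 + (2 + 4)*(-3) = 63 + 6*(-3) = 63 - 18 = 45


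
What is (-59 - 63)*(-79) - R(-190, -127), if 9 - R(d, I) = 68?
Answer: 9697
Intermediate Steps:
R(d, I) = -59 (R(d, I) = 9 - 1*68 = 9 - 68 = -59)
(-59 - 63)*(-79) - R(-190, -127) = (-59 - 63)*(-79) - 1*(-59) = -122*(-79) + 59 = 9638 + 59 = 9697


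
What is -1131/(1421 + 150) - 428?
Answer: -673519/1571 ≈ -428.72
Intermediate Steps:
-1131/(1421 + 150) - 428 = -1131/1571 - 428 = -673519/1571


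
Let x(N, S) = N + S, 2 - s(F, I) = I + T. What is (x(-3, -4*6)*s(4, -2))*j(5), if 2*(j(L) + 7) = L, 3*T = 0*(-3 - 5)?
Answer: 486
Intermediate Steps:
T = 0 (T = (0*(-3 - 5))/3 = (0*(-8))/3 = (⅓)*0 = 0)
j(L) = -7 + L/2
s(F, I) = 2 - I (s(F, I) = 2 - (I + 0) = 2 - I)
(x(-3, -4*6)*s(4, -2))*j(5) = ((-3 - 4*6)*(2 - 1*(-2)))*(-7 + (½)*5) = ((-3 - 24)*(2 + 2))*(-7 + 5/2) = -27*4*(-9/2) = -108*(-9/2) = 486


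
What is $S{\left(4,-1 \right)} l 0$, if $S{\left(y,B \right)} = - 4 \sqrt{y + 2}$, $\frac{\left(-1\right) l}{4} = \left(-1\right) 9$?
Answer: $0$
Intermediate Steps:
$l = 36$ ($l = - 4 \left(\left(-1\right) 9\right) = \left(-4\right) \left(-9\right) = 36$)
$S{\left(y,B \right)} = - 4 \sqrt{2 + y}$
$S{\left(4,-1 \right)} l 0 = - 4 \sqrt{2 + 4} \cdot 36 \cdot 0 = - 4 \sqrt{6} \cdot 36 \cdot 0 = - 144 \sqrt{6} \cdot 0 = 0$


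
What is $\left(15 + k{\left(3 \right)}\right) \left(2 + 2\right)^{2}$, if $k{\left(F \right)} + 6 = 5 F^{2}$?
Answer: $864$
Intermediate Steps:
$k{\left(F \right)} = -6 + 5 F^{2}$
$\left(15 + k{\left(3 \right)}\right) \left(2 + 2\right)^{2} = \left(15 - \left(6 - 5 \cdot 3^{2}\right)\right) \left(2 + 2\right)^{2} = \left(15 + \left(-6 + 5 \cdot 9\right)\right) 4^{2} = \left(15 + \left(-6 + 45\right)\right) 16 = \left(15 + 39\right) 16 = 54 \cdot 16 = 864$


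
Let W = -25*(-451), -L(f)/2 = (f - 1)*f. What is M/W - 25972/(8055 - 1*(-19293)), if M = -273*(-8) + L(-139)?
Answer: -183989/43725 ≈ -4.2079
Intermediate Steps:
L(f) = -2*f*(-1 + f) (L(f) = -2*(f - 1)*f = -2*(-1 + f)*f = -2*f*(-1 + f))
W = 11275
M = -36736 (M = -273*(-8) + 2*(-139)*(1 - 1*(-139)) = 2184 + 2*(-139)*(1 + 139) = 2184 + 2*(-139)*140 = 2184 - 38920 = -36736)
M/W - 25972/(8055 - 1*(-19293)) = -36736/11275 - 25972/(8055 - 1*(-19293)) = -36736*1/11275 - 25972/(8055 + 19293) = -896/275 - 25972/27348 = -896/275 - 25972*1/27348 = -896/275 - 151/159 = -183989/43725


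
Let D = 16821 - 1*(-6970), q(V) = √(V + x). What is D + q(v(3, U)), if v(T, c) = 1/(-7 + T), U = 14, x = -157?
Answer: 23791 + I*√629/2 ≈ 23791.0 + 12.54*I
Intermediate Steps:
q(V) = √(-157 + V) (q(V) = √(V - 157) = √(-157 + V))
D = 23791 (D = 16821 + 6970 = 23791)
D + q(v(3, U)) = 23791 + √(-157 + 1/(-7 + 3)) = 23791 + √(-157 + 1/(-4)) = 23791 + √(-157 - ¼) = 23791 + √(-629/4) = 23791 + I*√629/2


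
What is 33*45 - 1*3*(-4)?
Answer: 1497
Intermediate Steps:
33*45 - 1*3*(-4) = 1485 - 3*(-4) = 1485 + 12 = 1497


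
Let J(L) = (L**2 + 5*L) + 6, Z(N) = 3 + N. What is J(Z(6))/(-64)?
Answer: -33/16 ≈ -2.0625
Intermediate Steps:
J(L) = 6 + L**2 + 5*L
J(Z(6))/(-64) = (6 + (3 + 6)**2 + 5*(3 + 6))/(-64) = (6 + 9**2 + 5*9)*(-1/64) = (6 + 81 + 45)*(-1/64) = 132*(-1/64) = -33/16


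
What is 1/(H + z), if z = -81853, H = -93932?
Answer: -1/175785 ≈ -5.6888e-6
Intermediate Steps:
1/(H + z) = 1/(-93932 - 81853) = 1/(-175785) = -1/175785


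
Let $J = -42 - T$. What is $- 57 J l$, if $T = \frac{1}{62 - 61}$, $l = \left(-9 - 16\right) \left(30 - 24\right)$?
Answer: $-367650$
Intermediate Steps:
$l = -150$ ($l = \left(-9 - 16\right) 6 = \left(-25\right) 6 = -150$)
$T = 1$ ($T = 1^{-1} = 1$)
$J = -43$ ($J = -42 - 1 = -43$)
$- 57 J l = \left(-57\right) \left(-43\right) \left(-150\right) = 2451 \left(-150\right) = -367650$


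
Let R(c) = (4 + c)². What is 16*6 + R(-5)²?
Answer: 97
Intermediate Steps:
16*6 + R(-5)² = 16*6 + ((4 - 5)²)² = 96 + ((-1)²)² = 96 + 1² = 96 + 1 = 97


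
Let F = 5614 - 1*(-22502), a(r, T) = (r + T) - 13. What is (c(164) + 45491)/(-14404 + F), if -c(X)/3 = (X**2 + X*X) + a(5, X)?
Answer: -116353/13712 ≈ -8.4855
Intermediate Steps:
a(r, T) = -13 + T + r (a(r, T) = (T + r) - 13 = -13 + T + r)
F = 28116 (F = 5614 + 22502 = 28116)
c(X) = 24 - 6*X**2 - 3*X (c(X) = -3*((X**2 + X*X) + (-13 + X + 5)) = -3*((X**2 + X**2) + (-8 + X)) = -3*(2*X**2 + (-8 + X)) = -3*(-8 + X + 2*X**2) = 24 - 6*X**2 - 3*X)
(c(164) + 45491)/(-14404 + F) = ((24 - 6*164**2 - 3*164) + 45491)/(-14404 + 28116) = ((24 - 6*26896 - 492) + 45491)/13712 = ((24 - 161376 - 492) + 45491)*(1/13712) = (-161844 + 45491)*(1/13712) = -116353*1/13712 = -116353/13712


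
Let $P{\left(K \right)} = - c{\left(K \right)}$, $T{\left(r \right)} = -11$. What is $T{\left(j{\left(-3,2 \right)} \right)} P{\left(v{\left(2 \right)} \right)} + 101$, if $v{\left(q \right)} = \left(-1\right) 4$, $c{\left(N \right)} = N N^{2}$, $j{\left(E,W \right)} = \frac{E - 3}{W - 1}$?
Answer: $-603$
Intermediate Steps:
$j{\left(E,W \right)} = \frac{-3 + E}{-1 + W}$
$c{\left(N \right)} = N^{3}$
$v{\left(q \right)} = -4$
$P{\left(K \right)} = - K^{3}$
$T{\left(j{\left(-3,2 \right)} \right)} P{\left(v{\left(2 \right)} \right)} + 101 = - 11 \left(- \left(-4\right)^{3}\right) + 101 = - 11 \left(\left(-1\right) \left(-64\right)\right) + 101 = \left(-11\right) 64 + 101 = -704 + 101 = -603$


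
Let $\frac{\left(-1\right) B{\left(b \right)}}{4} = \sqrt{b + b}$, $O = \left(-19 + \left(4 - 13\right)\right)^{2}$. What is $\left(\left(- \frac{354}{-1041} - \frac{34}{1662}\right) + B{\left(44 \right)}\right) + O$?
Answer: $\frac{226164047}{288357} - 8 \sqrt{22} \approx 746.8$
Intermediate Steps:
$O = 784$ ($O = \left(-19 - 9\right)^{2} = \left(-28\right)^{2} = 784$)
$B{\left(b \right)} = - 4 \sqrt{2} \sqrt{b}$ ($B{\left(b \right)} = - 4 \sqrt{b + b} = - 4 \sqrt{2 b} = - 4 \sqrt{2} \sqrt{b}$)
$\left(\left(- \frac{354}{-1041} - \frac{34}{1662}\right) + B{\left(44 \right)}\right) + O = \left(\left(- \frac{354}{-1041} - \frac{34}{1662}\right) - 4 \sqrt{2} \sqrt{44}\right) + 784 = \left(\left(\left(-354\right) \left(- \frac{1}{1041}\right) - \frac{17}{831}\right) - 4 \sqrt{2} \cdot 2 \sqrt{11}\right) + 784 = \left(\left(\frac{118}{347} - \frac{17}{831}\right) - 8 \sqrt{22}\right) + 784 = \left(\frac{92159}{288357} - 8 \sqrt{22}\right) + 784 = \frac{226164047}{288357} - 8 \sqrt{22}$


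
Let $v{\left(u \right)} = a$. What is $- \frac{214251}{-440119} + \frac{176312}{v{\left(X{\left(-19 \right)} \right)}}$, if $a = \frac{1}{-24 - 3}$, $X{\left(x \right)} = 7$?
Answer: $- \frac{2095152836205}{440119} \approx -4.7604 \cdot 10^{6}$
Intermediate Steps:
$a = - \frac{1}{27}$ ($a = \frac{1}{-27} = - \frac{1}{27} \approx -0.037037$)
$v{\left(u \right)} = - \frac{1}{27}$
$- \frac{214251}{-440119} + \frac{176312}{v{\left(X{\left(-19 \right)} \right)}} = - \frac{214251}{-440119} + \frac{176312}{- \frac{1}{27}} = \left(-214251\right) \left(- \frac{1}{440119}\right) + 176312 \left(-27\right) = \frac{214251}{440119} - 4760424 = - \frac{2095152836205}{440119}$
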